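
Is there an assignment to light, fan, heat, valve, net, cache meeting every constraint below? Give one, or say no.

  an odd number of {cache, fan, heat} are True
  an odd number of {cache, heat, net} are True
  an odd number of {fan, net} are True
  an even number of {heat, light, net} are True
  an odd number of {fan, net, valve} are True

Adding constraints 1, 2, 3 mod 2: every variable appears an even number of times on the left, so the left side is 0.
But the right sides sum to 1 (mod 2). 0 ≠ 1 — the system is inconsistent.

UNSATISFIABLE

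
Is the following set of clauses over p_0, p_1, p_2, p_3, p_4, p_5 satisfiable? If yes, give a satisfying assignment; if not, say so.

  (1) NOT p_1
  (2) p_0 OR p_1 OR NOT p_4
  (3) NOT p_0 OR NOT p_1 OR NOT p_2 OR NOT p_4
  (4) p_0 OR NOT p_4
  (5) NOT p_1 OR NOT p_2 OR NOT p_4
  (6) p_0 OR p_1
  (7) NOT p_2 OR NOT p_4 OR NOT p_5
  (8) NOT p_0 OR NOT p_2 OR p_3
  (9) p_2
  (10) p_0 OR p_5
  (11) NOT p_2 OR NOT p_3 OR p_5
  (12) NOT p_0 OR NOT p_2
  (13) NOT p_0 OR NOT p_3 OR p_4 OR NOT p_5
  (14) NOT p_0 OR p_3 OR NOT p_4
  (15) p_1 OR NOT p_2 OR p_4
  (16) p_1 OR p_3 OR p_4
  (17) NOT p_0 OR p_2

No satisfying assignment exists.

Case p_1 = True:
  Clause (NOT p_1) is falsified — contradiction.
Case p_1 = False:
  (p_0 OR p_1) forces p_0 = True.
  (p_2) forces p_2 = True.
  Clause (NOT p_0 OR NOT p_2) is falsified — contradiction.
Both cases fail, so the formula is unsatisfiable.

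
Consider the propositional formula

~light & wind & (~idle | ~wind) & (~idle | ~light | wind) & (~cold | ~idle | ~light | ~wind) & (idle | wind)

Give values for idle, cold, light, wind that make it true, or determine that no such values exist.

Unit clause (~light) forces light = False.
Unit clause (wind) forces wind = True.
In (~idle | ~wind) only ~idle is left, so idle = False.
Set cold = False.
Check each clause:
  (~light): ~light holds.
  (wind): wind holds.
  (~idle | ~wind): ~idle holds.
  (~idle | ~light | wind): ~idle holds.
  (~cold | ~idle | ~light | ~wind): ~cold holds.
  (idle | wind): wind holds.
All clauses satisfied.

idle = False; cold = False; light = False; wind = True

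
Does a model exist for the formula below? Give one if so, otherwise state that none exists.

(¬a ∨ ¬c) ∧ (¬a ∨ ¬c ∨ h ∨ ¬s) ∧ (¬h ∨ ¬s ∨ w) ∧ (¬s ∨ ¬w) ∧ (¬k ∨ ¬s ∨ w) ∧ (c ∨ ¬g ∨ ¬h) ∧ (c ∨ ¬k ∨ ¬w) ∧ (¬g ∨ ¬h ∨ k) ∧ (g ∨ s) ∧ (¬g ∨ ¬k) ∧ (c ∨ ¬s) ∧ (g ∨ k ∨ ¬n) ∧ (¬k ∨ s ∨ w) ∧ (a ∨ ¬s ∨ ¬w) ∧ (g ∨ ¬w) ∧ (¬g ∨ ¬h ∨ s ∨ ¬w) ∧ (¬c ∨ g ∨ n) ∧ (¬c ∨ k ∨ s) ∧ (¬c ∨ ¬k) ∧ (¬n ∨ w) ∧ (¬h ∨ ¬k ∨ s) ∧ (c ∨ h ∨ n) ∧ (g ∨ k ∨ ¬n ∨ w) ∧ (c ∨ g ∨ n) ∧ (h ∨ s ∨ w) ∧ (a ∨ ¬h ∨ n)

k=F, c=F, a=F, s=F, w=T, g=T, n=T, h=F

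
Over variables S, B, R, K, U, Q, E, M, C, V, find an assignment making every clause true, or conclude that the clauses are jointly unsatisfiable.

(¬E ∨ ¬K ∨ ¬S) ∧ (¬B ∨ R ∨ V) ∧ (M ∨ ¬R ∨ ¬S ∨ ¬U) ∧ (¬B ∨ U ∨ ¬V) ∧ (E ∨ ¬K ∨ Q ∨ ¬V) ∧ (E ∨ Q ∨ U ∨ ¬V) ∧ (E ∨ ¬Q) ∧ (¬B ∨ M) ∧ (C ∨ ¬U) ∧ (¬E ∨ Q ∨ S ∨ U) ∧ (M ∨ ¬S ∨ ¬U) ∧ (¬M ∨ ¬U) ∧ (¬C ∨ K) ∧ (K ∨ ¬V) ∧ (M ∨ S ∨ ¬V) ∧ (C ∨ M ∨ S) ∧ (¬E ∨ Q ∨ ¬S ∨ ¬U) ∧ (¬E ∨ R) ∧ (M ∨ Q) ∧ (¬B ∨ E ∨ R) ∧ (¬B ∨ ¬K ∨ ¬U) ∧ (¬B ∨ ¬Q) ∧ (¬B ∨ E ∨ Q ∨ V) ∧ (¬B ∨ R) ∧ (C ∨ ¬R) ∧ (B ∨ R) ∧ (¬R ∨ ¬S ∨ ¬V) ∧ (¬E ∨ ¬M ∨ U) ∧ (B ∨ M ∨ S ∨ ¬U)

Set S = False.
Set B = False.
  then (B ∨ R) forces R = True.
  then (C ∨ ¬R) forces C = True.
  then (¬C ∨ K) forces K = True.
Set U = False.
Set Q = True.
  then (E ∨ ¬Q) forces E = True.
  then (¬E ∨ ¬M ∨ U) forces M = False.
  then (M ∨ S ∨ ¬V) forces V = False.
All clauses satisfied.

S = False, B = False, R = True, K = True, U = False, Q = True, E = True, M = False, C = True, V = False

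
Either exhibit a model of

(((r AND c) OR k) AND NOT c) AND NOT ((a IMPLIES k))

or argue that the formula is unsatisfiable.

The formula is unsatisfiable.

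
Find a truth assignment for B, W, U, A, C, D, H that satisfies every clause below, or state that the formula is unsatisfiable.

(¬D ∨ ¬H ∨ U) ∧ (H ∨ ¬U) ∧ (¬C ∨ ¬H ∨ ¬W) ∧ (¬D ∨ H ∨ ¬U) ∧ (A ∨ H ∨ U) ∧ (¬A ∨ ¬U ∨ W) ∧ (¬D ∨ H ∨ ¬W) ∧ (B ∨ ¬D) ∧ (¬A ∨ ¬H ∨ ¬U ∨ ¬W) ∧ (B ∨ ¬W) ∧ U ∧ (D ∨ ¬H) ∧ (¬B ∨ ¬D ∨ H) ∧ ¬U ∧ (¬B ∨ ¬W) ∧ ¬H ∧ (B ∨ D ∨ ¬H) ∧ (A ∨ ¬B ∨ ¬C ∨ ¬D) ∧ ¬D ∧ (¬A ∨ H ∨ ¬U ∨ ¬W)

UNSATISFIABLE

Case U = True:
  Clause (¬U) is falsified — contradiction.
Case U = False:
  Clause (U) is falsified — contradiction.
Both cases fail, so the formula is unsatisfiable.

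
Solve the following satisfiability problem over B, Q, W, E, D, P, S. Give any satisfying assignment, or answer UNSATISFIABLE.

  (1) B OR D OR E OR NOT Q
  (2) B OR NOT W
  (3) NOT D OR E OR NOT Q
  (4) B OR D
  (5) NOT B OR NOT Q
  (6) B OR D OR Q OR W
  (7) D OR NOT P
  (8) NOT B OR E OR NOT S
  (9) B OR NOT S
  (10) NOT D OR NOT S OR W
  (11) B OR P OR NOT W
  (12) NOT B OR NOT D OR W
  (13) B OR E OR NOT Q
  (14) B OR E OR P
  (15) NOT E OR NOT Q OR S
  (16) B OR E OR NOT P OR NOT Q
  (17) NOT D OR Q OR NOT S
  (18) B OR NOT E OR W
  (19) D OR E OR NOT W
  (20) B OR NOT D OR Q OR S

B=T; Q=F; W=F; E=T; D=F; P=F; S=T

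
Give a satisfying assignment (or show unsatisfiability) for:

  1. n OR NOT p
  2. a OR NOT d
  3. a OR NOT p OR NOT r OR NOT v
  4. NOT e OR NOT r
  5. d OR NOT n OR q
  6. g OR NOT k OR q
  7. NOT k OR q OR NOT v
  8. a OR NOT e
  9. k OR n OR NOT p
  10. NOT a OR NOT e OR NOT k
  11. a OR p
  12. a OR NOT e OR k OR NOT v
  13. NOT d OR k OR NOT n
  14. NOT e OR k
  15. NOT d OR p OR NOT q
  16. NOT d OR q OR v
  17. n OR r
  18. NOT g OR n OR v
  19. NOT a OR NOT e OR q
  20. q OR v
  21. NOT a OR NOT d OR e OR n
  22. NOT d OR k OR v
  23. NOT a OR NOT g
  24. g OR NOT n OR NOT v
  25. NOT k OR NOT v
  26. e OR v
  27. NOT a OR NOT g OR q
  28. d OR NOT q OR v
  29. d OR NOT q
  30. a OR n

q=F, v=T, g=F, p=F, d=F, n=F, r=T, k=F, e=F, a=T

Set q = False.
  then (q OR v) forces v = True.
  then (NOT k OR NOT v) forces k = False.
  then (NOT e OR k) forces e = False.
Try g = True:
  (NOT a OR NOT g) forces a = False.
  (a OR NOT d) forces d = False.
  (d OR NOT n OR q) forces n = False.
  clause (a OR n) is falsified — backtrack.
So g = False.
  then (g OR NOT n OR NOT v) forces n = False.
  then (a OR n) forces a = True.
  then (n OR NOT p) forces p = False.
  then (n OR r) forces r = True.
  then (NOT a OR NOT d OR e OR n) forces d = False.
All clauses satisfied.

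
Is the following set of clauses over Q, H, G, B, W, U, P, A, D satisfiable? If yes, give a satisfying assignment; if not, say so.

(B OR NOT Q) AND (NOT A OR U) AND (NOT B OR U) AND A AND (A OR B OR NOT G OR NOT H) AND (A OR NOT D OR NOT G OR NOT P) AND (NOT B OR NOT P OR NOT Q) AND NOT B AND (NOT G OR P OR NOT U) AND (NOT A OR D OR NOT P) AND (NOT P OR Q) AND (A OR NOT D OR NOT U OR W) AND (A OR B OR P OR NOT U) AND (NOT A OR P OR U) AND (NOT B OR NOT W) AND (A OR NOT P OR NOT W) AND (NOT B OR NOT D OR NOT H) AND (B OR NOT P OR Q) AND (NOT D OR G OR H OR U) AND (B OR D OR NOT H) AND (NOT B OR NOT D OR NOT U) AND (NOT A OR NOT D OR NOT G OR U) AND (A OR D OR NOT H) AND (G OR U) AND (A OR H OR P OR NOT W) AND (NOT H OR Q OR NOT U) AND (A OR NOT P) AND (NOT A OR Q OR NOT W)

Q = False, H = False, G = False, B = False, W = False, U = True, P = False, A = True, D = True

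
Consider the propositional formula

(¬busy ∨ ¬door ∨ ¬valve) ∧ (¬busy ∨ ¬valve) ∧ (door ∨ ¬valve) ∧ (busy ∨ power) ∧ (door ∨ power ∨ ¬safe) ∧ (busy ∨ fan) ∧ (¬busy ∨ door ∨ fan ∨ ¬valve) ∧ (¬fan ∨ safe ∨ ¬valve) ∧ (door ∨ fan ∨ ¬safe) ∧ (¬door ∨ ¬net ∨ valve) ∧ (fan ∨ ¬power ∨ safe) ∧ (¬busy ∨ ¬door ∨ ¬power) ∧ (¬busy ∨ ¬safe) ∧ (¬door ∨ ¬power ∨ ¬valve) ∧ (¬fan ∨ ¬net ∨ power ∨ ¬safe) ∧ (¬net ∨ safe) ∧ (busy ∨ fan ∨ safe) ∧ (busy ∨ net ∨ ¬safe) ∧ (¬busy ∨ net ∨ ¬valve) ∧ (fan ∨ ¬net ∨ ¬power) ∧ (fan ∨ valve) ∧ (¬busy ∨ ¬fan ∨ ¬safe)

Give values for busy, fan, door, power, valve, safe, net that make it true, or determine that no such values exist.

busy: True, fan: True, door: True, power: False, valve: False, safe: False, net: False

Set busy = True.
  then (¬busy ∨ ¬valve) forces valve = False.
  then (¬busy ∨ ¬safe) forces safe = False.
  then (¬net ∨ safe) forces net = False.
  then (fan ∨ valve) forces fan = True.
Set door = True.
  then (¬busy ∨ ¬door ∨ ¬power) forces power = False.
All clauses satisfied.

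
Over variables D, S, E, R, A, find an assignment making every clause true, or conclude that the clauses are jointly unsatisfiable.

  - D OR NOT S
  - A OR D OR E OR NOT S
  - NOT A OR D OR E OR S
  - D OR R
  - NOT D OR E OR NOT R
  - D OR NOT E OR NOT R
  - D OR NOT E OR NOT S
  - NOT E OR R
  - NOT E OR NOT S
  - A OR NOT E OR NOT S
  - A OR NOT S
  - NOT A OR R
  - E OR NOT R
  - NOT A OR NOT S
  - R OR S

D = True; S = False; E = True; R = True; A = False

Try D = False:
  (D OR NOT S) forces S = False.
  (D OR R) forces R = True.
  (D OR NOT E OR NOT R) forces E = False.
  clause (E OR NOT R) is falsified — backtrack.
So D = True.
Try S = True:
  (NOT E OR NOT S) forces E = False.
  (NOT D OR E OR NOT R) forces R = False.
  (A OR NOT S) forces A = True.
  clause (NOT A OR R) is falsified — backtrack.
So S = False.
  then (R OR S) forces R = True.
  then (NOT D OR E OR NOT R) forces E = True.
Set A = False.
All clauses satisfied.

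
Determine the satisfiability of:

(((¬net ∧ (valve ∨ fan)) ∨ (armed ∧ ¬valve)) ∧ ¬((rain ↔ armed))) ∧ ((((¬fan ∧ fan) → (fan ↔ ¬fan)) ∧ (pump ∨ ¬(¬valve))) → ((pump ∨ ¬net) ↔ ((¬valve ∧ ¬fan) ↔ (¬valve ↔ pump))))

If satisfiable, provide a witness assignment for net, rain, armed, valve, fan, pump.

net = False, rain = False, armed = True, valve = True, fan = True, pump = True

  ((¬net ∧ (valve ∨ fan)) ∨ (armed ∧ ¬valve)) ∧ ¬((rain ↔ armed)) = True
    (¬net ∧ (valve ∨ fan)) ∨ (armed ∧ ¬valve) = True
      ¬net ∧ (valve ∨ fan) = True
        ¬net = True
        valve ∨ fan = True
      armed ∧ ¬valve = False
        ¬valve = False
    ¬((rain ↔ armed)) = True
      rain ↔ armed = False
  (((¬fan ∧ fan) → (fan ↔ ¬fan)) ∧ (pump ∨ ¬(¬valve))) → ((pump ∨ ¬net) ↔ ((¬valve ∧ ¬fan) ↔ (¬valve ↔ pump))) = True
    ((¬fan ∧ fan) → (fan ↔ ¬fan)) ∧ (pump ∨ ¬(¬valve)) = True
      (¬fan ∧ fan) → (fan ↔ ¬fan) = True
        ¬fan ∧ fan = False
          ¬fan = False
        fan ↔ ¬fan = False
          ¬fan = False
      pump ∨ ¬(¬valve) = True
        ¬(¬valve) = True
          ¬valve = False
    (pump ∨ ¬net) ↔ ((¬valve ∧ ¬fan) ↔ (¬valve ↔ pump)) = True
      pump ∨ ¬net = True
        ¬net = True
      (¬valve ∧ ¬fan) ↔ (¬valve ↔ pump) = True
        ¬valve ∧ ¬fan = False
          ¬valve = False
          ¬fan = False
        ¬valve ↔ pump = False
          ¬valve = False
Both conjuncts True, so the formula holds.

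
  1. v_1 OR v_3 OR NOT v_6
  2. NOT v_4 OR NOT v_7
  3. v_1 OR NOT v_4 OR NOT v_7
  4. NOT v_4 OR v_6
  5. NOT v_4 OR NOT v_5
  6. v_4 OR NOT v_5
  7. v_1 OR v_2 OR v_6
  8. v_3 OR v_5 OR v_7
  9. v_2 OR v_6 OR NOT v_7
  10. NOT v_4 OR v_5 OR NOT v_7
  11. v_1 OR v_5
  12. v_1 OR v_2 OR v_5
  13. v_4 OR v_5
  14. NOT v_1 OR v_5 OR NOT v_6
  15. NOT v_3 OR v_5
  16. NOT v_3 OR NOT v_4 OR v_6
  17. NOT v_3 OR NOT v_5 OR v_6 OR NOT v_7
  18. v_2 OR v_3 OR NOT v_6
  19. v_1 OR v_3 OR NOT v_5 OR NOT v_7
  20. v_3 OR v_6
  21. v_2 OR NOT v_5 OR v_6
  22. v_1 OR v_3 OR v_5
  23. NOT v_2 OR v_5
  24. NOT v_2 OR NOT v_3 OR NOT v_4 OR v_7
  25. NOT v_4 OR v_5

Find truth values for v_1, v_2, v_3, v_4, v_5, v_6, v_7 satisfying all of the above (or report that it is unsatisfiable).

Case v_5 = True:
  (NOT v_4 OR NOT v_5) forces v_4 = False.
  Clause (v_4 OR NOT v_5) is falsified — contradiction.
Case v_5 = False:
  (v_1 OR v_5) forces v_1 = True.
  (v_4 OR v_5) forces v_4 = True.
  Clause (NOT v_4 OR v_5) is falsified — contradiction.
Both cases fail, so the formula is unsatisfiable.

UNSATISFIABLE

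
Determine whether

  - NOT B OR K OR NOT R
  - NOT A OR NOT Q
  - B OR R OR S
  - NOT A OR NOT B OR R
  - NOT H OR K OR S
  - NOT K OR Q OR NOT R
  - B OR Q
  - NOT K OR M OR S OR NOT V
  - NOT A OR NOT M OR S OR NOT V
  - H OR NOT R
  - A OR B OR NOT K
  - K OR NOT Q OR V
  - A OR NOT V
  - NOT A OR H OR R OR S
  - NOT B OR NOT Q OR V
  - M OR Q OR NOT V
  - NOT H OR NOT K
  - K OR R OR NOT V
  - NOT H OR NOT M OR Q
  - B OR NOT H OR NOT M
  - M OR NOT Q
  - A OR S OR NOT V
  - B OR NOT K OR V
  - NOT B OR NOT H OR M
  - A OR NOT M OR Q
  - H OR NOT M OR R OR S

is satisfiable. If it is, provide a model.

K: False, V: False, R: False, H: False, A: False, M: False, Q: False, B: True, S: True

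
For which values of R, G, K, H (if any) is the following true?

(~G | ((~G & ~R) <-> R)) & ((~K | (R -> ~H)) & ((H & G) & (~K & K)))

Case K = True: the conjunct ~K is False.
Case K = False: the conjunct K is False.
Both cases fail — unsatisfiable.

The formula is unsatisfiable.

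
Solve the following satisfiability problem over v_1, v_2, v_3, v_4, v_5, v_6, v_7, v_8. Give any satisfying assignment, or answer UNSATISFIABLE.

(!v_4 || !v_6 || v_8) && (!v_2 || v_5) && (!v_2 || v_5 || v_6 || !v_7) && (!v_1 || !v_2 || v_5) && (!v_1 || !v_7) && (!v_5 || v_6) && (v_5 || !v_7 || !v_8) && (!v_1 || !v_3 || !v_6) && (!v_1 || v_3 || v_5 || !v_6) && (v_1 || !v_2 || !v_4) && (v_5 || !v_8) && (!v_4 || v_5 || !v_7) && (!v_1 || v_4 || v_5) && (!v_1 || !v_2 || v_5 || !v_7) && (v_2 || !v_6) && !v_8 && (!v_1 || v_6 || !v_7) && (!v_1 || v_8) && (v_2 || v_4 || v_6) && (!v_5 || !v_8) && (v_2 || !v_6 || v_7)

v_1 = False; v_2 = False; v_3 = False; v_4 = True; v_5 = False; v_6 = False; v_7 = False; v_8 = False

Unit clause (!v_8) forces v_8 = False.
In (!v_1 || v_8) only !v_1 is left, so v_1 = False.
Set v_2 = False.
  then (v_2 || !v_6) forces v_6 = False.
  then (v_2 || v_4 || v_6) forces v_4 = True.
  then (!v_5 || v_6) forces v_5 = False.
  then (!v_4 || v_5 || !v_7) forces v_7 = False.
Set v_3 = False.
All clauses satisfied.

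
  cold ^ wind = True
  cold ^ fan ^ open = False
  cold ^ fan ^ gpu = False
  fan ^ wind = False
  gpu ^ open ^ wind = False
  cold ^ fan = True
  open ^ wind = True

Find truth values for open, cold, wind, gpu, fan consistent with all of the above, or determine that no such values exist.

open: True, cold: True, wind: False, gpu: True, fan: False

cold ^ wind = T ^ F = True ✓
cold ^ fan ^ open = T ^ F ^ T = False ✓
cold ^ fan ^ gpu = T ^ F ^ T = False ✓
fan ^ wind = F ^ F = False ✓
gpu ^ open ^ wind = T ^ T ^ F = False ✓
cold ^ fan = T ^ F = True ✓
open ^ wind = T ^ F = True ✓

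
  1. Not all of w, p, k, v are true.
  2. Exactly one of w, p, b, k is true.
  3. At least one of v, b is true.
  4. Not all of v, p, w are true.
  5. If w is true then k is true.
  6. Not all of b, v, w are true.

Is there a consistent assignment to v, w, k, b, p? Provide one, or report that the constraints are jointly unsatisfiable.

v = True, w = False, k = False, b = True, p = False

  (1) {w, p, k, v}: 1/4 true — not all ✓
  (2) {w, p, b, k}: 1 true — exactly one ✓
  (3) {v, b}: 2 true — at least one ✓
  (4) {v, p, w}: 1/3 true — not all ✓
  (5) w=F ⇒ k: vacuous ✓
  (6) {b, v, w}: 2/3 true — not all ✓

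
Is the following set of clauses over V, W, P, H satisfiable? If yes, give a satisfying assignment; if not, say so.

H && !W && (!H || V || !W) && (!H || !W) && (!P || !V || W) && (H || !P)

V = True, W = False, P = False, H = True

Unit clause (H) forces H = True.
Unit clause (!W) forces W = False.
Set V = True.
  then (!P || !V || W) forces P = False.
Check each clause:
  (H): H holds.
  (!W): !W holds.
  (!H || V || !W): V holds.
  (!H || !W): !W holds.
  (!P || !V || W): !P holds.
  (H || !P): H holds.
All clauses satisfied.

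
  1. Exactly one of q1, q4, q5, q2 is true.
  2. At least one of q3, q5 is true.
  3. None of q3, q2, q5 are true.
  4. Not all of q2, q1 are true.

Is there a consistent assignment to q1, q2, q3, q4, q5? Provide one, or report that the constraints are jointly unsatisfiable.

Case q3 = True:
  Constraint (3) is violated (q3=T) — contradiction.
Case q3 = False:
  (2) with q3=F forces q5 = True.
  Constraint (3) is violated (q5=T) — contradiction.
Both cases fail — unsatisfiable.

No satisfying assignment exists.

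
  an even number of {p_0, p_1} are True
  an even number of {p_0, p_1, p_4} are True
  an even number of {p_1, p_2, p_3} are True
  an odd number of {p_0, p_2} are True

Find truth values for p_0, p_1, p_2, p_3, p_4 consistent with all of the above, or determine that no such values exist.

p_0 = True; p_1 = True; p_2 = False; p_3 = True; p_4 = False

{p_0, p_1}: 2 true → even ✓
{p_0, p_1, p_4}: 2 true → even ✓
{p_1, p_2, p_3}: 2 true → even ✓
{p_0, p_2}: 1 true → odd ✓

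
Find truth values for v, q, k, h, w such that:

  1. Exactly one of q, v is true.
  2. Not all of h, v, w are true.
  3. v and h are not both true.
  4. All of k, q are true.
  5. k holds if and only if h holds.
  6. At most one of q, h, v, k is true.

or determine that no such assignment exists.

Unsatisfiable — no assignment works.

Case k = True:
  (4) forces q = True.
  Constraint (6) is violated (q=T, k=T) — contradiction.
Case k = False:
  Constraint (4) is violated (k=F) — contradiction.
Both cases fail — unsatisfiable.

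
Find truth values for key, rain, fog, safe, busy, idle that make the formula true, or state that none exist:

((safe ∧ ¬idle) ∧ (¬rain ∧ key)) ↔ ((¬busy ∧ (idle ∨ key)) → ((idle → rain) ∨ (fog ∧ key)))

key = True; rain = False; fog = True; safe = True; busy = True; idle = False

  ((safe ∧ ¬idle) ∧ (¬rain ∧ key)) ↔ ((¬busy ∧ (idle ∨ key)) → ((idle → rain) ∨ (fog ∧ key))) = True
    (safe ∧ ¬idle) ∧ (¬rain ∧ key) = True
      safe ∧ ¬idle = True
        ¬idle = True
      ¬rain ∧ key = True
        ¬rain = True
    (¬busy ∧ (idle ∨ key)) → ((idle → rain) ∨ (fog ∧ key)) = True
      ¬busy ∧ (idle ∨ key) = False
        ¬busy = False
        idle ∨ key = True
      (idle → rain) ∨ (fog ∧ key) = True
        idle → rain = True
        fog ∧ key = True
The formula evaluates to True.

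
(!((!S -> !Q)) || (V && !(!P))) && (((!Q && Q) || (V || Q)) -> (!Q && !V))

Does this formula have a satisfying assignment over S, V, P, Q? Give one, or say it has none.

UNSATISFIABLE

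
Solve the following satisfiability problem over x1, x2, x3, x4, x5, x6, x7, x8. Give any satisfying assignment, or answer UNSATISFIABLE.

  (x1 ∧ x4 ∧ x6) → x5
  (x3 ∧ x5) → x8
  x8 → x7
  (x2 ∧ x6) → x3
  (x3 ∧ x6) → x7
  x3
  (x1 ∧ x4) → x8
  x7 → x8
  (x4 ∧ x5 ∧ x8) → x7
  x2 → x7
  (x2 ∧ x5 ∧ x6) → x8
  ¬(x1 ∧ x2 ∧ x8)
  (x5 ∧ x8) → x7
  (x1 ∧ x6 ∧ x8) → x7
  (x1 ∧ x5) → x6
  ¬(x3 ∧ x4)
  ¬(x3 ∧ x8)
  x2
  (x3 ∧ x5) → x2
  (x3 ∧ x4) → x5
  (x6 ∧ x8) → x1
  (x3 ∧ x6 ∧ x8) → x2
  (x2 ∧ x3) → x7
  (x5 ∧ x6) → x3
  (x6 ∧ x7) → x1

Unsatisfiable — no assignment works.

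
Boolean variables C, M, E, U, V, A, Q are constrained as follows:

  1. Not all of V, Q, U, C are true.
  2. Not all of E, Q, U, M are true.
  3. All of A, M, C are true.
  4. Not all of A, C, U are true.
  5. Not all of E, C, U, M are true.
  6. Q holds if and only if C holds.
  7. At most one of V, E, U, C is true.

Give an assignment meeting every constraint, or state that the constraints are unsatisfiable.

C = True; M = True; E = False; U = False; V = False; A = True; Q = True

  (1) {V, Q, U, C}: 2/4 true — not all ✓
  (2) {E, Q, U, M}: 2/4 true — not all ✓
  (3) {A, M, C}: all 3 true ✓
  (4) {A, C, U}: 2/3 true — not all ✓
  (5) {E, C, U, M}: 2/4 true — not all ✓
  (6) Q=T, C=T — same ✓
  (7) {V, E, U, C}: 1 true — at most one ✓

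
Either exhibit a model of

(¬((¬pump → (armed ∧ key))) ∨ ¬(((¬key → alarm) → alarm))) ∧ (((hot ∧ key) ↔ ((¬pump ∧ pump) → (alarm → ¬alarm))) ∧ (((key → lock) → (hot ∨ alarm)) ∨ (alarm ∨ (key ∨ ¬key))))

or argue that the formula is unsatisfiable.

alarm = True; hot = True; pump = False; armed = False; key = True; lock = True

  ¬((¬pump → (armed ∧ key))) ∨ ¬(((¬key → alarm) → alarm)) = True
    ¬((¬pump → (armed ∧ key))) = True
      ¬pump → (armed ∧ key) = False
        ¬pump = True
        armed ∧ key = False
    ¬(((¬key → alarm) → alarm)) = False
      (¬key → alarm) → alarm = True
        ¬key → alarm = True
          ¬key = False
  ((hot ∧ key) ↔ ((¬pump ∧ pump) → (alarm → ¬alarm))) ∧ (((key → lock) → (hot ∨ alarm)) ∨ (alarm ∨ (key ∨ ¬key))) = True
    (hot ∧ key) ↔ ((¬pump ∧ pump) → (alarm → ¬alarm)) = True
      hot ∧ key = True
      (¬pump ∧ pump) → (alarm → ¬alarm) = True
        ¬pump ∧ pump = False
          ¬pump = True
        alarm → ¬alarm = False
          ¬alarm = False
    ((key → lock) → (hot ∨ alarm)) ∨ (alarm ∨ (key ∨ ¬key)) = True
      (key → lock) → (hot ∨ alarm) = True
        key → lock = True
        hot ∨ alarm = True
      alarm ∨ (key ∨ ¬key) = True
        key ∨ ¬key = True
          ¬key = False
Both conjuncts True, so the formula holds.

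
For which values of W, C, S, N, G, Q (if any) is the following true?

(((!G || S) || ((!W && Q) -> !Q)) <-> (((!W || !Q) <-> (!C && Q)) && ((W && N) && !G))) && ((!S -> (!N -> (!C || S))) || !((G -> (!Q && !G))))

W: True, C: True, S: False, N: True, G: False, Q: True

  ((!G || S) || ((!W && Q) -> !Q)) <-> (((!W || !Q) <-> (!C && Q)) && ((W && N) && !G)) = True
    (!G || S) || ((!W && Q) -> !Q) = True
      !G || S = True
        !G = True
      (!W && Q) -> !Q = True
        !W && Q = False
          !W = False
        !Q = False
    ((!W || !Q) <-> (!C && Q)) && ((W && N) && !G) = True
      (!W || !Q) <-> (!C && Q) = True
        !W || !Q = False
          !W = False
          !Q = False
        !C && Q = False
          !C = False
      (W && N) && !G = True
        W && N = True
        !G = True
  (!S -> (!N -> (!C || S))) || !((G -> (!Q && !G))) = True
    !S -> (!N -> (!C || S)) = True
      !S = True
      !N -> (!C || S) = True
        !N = False
        !C || S = False
          !C = False
    !((G -> (!Q && !G))) = False
      G -> (!Q && !G) = True
        !Q && !G = False
          !Q = False
          !G = True
Both conjuncts True, so the formula holds.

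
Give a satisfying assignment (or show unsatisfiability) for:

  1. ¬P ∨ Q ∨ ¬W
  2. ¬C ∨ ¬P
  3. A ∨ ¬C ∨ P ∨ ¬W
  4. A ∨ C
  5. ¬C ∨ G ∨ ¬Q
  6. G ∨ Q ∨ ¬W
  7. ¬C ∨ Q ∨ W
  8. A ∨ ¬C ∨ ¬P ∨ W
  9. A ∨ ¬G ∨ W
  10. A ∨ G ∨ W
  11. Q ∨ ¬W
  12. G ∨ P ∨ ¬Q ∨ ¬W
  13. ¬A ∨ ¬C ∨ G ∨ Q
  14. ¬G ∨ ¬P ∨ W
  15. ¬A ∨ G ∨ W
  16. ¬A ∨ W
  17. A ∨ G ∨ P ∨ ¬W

C = False, G = True, A = True, W = True, Q = True, P = False

Set C = False.
  then (A ∨ C) forces A = True.
  then (¬A ∨ W) forces W = True.
  then (Q ∨ ¬W) forces Q = True.
Set G = True.
Set P = False.
All clauses satisfied.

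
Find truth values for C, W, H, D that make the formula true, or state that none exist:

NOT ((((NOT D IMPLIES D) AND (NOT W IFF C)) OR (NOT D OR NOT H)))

C = True, W = True, H = True, D = True

  NOT ((((NOT D IMPLIES D) AND (NOT W IFF C)) OR (NOT D OR NOT H))) = True
    ((NOT D IMPLIES D) AND (NOT W IFF C)) OR (NOT D OR NOT H) = False
      (NOT D IMPLIES D) AND (NOT W IFF C) = False
        NOT D IMPLIES D = True
          NOT D = False
        NOT W IFF C = False
          NOT W = False
      NOT D OR NOT H = False
        NOT D = False
        NOT H = False
The formula evaluates to True.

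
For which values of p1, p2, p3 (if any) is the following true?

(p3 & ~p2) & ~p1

p1 = False, p2 = False, p3 = True

  p3 & ~p2 = True
    ~p2 = True
  ~p1 = True
Both conjuncts True, so the formula holds.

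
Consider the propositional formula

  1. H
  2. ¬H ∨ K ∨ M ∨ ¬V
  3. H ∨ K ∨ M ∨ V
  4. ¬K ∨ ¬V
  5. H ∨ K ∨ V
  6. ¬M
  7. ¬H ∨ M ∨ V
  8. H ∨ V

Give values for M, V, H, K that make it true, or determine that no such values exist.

UNSATISFIABLE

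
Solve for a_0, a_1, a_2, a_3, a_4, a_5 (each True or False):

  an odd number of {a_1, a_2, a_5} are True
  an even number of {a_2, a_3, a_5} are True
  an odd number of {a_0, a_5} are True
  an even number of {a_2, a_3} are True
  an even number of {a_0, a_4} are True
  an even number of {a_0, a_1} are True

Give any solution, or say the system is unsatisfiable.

a_0: True, a_1: True, a_2: False, a_3: False, a_4: True, a_5: False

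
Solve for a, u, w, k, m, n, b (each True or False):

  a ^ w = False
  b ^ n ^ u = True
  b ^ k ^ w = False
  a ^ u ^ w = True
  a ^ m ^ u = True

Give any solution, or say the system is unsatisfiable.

a = True, u = True, w = True, k = True, m = True, n = False, b = False

a ^ w = T ^ T = False ✓
b ^ n ^ u = F ^ F ^ T = True ✓
b ^ k ^ w = F ^ T ^ T = False ✓
a ^ u ^ w = T ^ T ^ T = True ✓
a ^ m ^ u = T ^ T ^ T = True ✓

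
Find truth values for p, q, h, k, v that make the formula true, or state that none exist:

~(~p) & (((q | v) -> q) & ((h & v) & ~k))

p=T; q=T; h=T; k=F; v=T

  ~(~p) = True
    ~p = False
  ((q | v) -> q) & ((h & v) & ~k) = True
    (q | v) -> q = True
      q | v = True
    (h & v) & ~k = True
      h & v = True
      ~k = True
Both conjuncts True, so the formula holds.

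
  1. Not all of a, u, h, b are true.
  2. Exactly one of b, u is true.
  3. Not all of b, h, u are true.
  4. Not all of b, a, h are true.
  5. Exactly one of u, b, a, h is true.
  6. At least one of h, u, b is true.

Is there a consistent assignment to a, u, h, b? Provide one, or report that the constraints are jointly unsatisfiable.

a = False; u = False; h = False; b = True

  (1) {a, u, h, b}: 1/4 true — not all ✓
  (2) {b, u}: 1 true — exactly one ✓
  (3) {b, h, u}: 1/3 true — not all ✓
  (4) {b, a, h}: 1/3 true — not all ✓
  (5) {u, b, a, h}: 1 true — exactly one ✓
  (6) {h, u, b}: 1 true — at least one ✓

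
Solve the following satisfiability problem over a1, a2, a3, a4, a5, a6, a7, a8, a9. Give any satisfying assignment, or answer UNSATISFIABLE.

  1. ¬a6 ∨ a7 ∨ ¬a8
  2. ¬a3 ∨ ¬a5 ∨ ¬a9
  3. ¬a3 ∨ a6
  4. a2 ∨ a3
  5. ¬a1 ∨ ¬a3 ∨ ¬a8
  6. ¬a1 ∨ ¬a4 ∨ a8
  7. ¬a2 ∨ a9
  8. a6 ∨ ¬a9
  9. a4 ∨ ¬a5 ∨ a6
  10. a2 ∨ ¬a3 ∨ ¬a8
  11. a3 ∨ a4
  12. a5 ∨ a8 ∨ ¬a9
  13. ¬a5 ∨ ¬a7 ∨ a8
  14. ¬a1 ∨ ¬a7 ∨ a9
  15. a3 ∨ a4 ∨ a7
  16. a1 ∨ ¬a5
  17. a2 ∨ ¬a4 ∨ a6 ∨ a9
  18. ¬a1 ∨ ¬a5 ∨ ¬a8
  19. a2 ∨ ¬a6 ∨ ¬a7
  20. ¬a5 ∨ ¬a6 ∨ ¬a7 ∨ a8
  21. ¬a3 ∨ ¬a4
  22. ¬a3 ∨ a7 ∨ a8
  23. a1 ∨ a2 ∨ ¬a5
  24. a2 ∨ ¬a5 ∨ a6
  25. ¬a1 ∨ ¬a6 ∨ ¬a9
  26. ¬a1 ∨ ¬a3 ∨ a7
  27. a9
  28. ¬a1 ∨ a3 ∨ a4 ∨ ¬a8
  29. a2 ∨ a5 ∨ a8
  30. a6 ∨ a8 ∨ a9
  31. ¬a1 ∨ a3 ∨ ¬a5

a1=F; a2=T; a3=T; a4=F; a5=F; a6=T; a7=T; a8=T; a9=T

Unit clause (a9) forces a9 = True.
In (a6 ∨ ¬a9) only a6 is left, so a6 = True.
In (¬a1 ∨ ¬a6 ∨ ¬a9) only ¬a1 is left, so a1 = False.
In (a1 ∨ ¬a5) only ¬a5 is left, so a5 = False.
In (a5 ∨ a8 ∨ ¬a9) only a8 is left, so a8 = True.
In (¬a6 ∨ a7 ∨ ¬a8) only a7 is left, so a7 = True.
In (a2 ∨ ¬a6 ∨ ¬a7) only a2 is left, so a2 = True.
Set a3 = True.
  then (¬a3 ∨ ¬a4) forces a4 = False.
All clauses satisfied.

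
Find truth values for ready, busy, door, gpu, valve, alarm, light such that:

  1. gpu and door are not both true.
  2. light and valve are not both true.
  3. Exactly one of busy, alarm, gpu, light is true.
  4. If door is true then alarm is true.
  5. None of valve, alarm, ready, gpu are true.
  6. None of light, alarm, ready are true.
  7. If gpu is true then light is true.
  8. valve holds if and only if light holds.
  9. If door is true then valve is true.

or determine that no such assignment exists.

ready: False, busy: True, door: False, gpu: False, valve: False, alarm: False, light: False

  (1) gpu=F, door=F — not both ✓
  (2) light=F, valve=F — not both ✓
  (3) {busy, alarm, gpu, light}: 1 true — exactly one ✓
  (4) door=F ⇒ alarm: vacuous ✓
  (5) {valve, alarm, ready, gpu}: 0 true — none ✓
  (6) {light, alarm, ready}: 0 true — none ✓
  (7) gpu=F ⇒ light: vacuous ✓
  (8) valve=F, light=F — same ✓
  (9) door=F ⇒ valve: vacuous ✓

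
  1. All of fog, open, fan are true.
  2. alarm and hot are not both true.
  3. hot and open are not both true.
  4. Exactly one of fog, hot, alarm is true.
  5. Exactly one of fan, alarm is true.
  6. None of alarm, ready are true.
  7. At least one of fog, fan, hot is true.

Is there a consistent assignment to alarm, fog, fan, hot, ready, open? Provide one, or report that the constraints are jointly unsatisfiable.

alarm=F; fog=T; fan=T; hot=F; ready=F; open=T

  (1) {fog, open, fan}: all 3 true ✓
  (2) alarm=F, hot=F — not both ✓
  (3) hot=F, open=T — not both ✓
  (4) {fog, hot, alarm}: 1 true — exactly one ✓
  (5) {fan, alarm}: 1 true — exactly one ✓
  (6) {alarm, ready}: 0 true — none ✓
  (7) {fog, fan, hot}: 2 true — at least one ✓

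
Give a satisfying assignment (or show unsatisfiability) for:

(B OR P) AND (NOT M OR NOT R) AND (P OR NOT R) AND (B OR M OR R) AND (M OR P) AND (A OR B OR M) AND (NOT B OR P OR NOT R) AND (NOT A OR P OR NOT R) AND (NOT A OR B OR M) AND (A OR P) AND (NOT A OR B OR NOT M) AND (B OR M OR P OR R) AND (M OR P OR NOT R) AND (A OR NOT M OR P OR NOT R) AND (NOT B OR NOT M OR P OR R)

R=F, P=T, M=T, B=F, A=F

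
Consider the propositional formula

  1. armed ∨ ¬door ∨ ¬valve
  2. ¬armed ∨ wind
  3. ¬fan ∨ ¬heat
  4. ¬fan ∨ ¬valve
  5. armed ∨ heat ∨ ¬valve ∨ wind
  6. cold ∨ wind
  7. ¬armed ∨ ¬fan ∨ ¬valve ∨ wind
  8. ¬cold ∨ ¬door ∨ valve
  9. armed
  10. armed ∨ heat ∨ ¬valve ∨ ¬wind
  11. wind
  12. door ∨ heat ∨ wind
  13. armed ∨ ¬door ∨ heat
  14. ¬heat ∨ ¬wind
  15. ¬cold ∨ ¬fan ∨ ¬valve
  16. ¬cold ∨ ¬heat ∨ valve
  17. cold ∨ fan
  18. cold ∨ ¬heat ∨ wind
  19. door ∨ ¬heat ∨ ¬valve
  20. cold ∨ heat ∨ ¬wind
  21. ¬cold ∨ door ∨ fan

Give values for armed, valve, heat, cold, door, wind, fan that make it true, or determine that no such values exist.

Unit clause (armed) forces armed = True.
Unit clause (wind) forces wind = True.
In (¬heat ∨ ¬wind) only ¬heat is left, so heat = False.
In (cold ∨ heat ∨ ¬wind) only cold is left, so cold = True.
Set valve = True.
  then (¬fan ∨ ¬valve) forces fan = False.
  then (¬cold ∨ door ∨ fan) forces door = True.
All clauses satisfied.

armed=T; valve=T; heat=F; cold=T; door=T; wind=T; fan=F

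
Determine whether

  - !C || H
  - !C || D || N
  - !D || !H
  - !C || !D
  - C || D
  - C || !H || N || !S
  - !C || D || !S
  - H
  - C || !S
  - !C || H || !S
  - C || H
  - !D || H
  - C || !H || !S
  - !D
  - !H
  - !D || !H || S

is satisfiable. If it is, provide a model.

UNSATISFIABLE

Case H = True:
  Clause (!H) is falsified — contradiction.
Case H = False:
  Clause (H) is falsified — contradiction.
Both cases fail, so the formula is unsatisfiable.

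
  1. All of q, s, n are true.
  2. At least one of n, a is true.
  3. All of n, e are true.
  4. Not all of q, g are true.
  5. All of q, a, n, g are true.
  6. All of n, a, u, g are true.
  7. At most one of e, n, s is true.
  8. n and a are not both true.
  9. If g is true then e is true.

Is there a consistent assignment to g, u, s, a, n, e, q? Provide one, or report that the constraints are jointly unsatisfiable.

Unsatisfiable — no assignment works.

Case g = True:
  (1) forces q = True.
  Constraint (4) is violated (q=T, g=T) — contradiction.
Case g = False:
  Constraint (5) is violated (g=F) — contradiction.
Both cases fail — unsatisfiable.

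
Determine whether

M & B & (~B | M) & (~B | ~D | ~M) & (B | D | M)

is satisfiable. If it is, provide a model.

D = False, B = True, M = True

Unit clause (M) forces M = True.
Unit clause (B) forces B = True.
In (~B | ~D | ~M) only ~D is left, so D = False.
All clauses satisfied.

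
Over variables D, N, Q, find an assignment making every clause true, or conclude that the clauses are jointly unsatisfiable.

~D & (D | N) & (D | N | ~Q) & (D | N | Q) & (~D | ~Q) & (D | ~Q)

D = False; N = True; Q = False

Unit clause (~D) forces D = False.
In (D | N) only N is left, so N = True.
In (D | ~Q) only ~Q is left, so Q = False.
Check each clause:
  (~D): ~D holds.
  (D | N): N holds.
  (D | N | ~Q): N holds.
  (D | N | Q): N holds.
  (~D | ~Q): ~D holds.
  (D | ~Q): ~Q holds.
All clauses satisfied.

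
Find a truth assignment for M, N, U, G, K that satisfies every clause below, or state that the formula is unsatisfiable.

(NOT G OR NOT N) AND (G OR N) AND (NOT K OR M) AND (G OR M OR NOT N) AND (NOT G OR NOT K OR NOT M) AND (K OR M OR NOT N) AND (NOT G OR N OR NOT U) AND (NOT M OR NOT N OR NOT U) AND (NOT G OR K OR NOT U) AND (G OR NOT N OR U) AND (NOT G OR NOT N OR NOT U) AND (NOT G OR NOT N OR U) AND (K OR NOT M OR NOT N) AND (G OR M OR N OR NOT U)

M: False; N: False; U: False; G: True; K: False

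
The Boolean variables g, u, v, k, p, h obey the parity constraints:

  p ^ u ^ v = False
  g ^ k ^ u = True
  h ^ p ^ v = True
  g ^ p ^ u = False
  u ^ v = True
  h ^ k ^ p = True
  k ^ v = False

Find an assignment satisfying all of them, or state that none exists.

g = False; u = True; v = False; k = False; p = True; h = False

p ^ u ^ v = T ^ T ^ F = False ✓
g ^ k ^ u = F ^ F ^ T = True ✓
h ^ p ^ v = F ^ T ^ F = True ✓
g ^ p ^ u = F ^ T ^ T = False ✓
u ^ v = T ^ F = True ✓
h ^ k ^ p = F ^ F ^ T = True ✓
k ^ v = F ^ F = False ✓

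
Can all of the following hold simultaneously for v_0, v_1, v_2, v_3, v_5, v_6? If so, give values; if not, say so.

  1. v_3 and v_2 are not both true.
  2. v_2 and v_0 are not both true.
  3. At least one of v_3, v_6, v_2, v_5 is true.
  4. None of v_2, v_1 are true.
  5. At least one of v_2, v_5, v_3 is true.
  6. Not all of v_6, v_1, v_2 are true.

v_0 = False; v_1 = False; v_2 = False; v_3 = True; v_5 = False; v_6 = False

  (1) v_3=T, v_2=F — not both ✓
  (2) v_2=F, v_0=F — not both ✓
  (3) {v_3, v_6, v_2, v_5}: 1 true — at least one ✓
  (4) {v_2, v_1}: 0 true — none ✓
  (5) {v_2, v_5, v_3}: 1 true — at least one ✓
  (6) {v_6, v_1, v_2}: 0/3 true — not all ✓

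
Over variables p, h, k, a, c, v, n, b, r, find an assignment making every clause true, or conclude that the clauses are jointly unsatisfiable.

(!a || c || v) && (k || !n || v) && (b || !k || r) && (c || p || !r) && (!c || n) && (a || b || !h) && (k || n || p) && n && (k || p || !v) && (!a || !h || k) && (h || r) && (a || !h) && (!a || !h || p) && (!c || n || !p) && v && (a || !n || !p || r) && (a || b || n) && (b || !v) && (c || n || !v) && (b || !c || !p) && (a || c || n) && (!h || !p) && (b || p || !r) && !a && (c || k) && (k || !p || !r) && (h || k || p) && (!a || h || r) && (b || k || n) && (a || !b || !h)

p = True; h = False; k = True; a = False; c = True; v = True; n = True; b = True; r = True

Unit clause (n) forces n = True.
Unit clause (v) forces v = True.
In (b || !v) only b is left, so b = True.
Unit clause (!a) forces a = False.
In (a || !b || !h) only !h is left, so h = False.
In (h || r) only r is left, so r = True.
Set p = True.
  then (k || !p || !r) forces k = True.
Set c = True.
All clauses satisfied.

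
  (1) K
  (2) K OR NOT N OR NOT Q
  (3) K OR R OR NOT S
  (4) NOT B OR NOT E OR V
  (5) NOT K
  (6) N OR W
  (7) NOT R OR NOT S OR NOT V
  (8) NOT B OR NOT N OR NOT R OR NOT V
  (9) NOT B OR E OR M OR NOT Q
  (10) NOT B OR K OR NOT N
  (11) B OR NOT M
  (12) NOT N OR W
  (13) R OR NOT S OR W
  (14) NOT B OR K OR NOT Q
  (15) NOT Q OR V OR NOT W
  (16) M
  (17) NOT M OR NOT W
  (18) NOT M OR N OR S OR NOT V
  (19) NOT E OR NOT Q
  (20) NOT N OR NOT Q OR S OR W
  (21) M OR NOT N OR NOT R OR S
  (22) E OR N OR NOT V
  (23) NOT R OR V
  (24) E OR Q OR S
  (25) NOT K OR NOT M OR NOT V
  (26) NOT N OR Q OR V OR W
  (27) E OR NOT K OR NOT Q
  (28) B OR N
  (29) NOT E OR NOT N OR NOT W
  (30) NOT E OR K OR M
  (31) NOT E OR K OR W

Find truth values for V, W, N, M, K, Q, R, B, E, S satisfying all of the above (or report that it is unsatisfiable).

Case K = True:
  Clause (NOT K) is falsified — contradiction.
Case K = False:
  Clause (K) is falsified — contradiction.
Both cases fail, so the formula is unsatisfiable.

UNSATISFIABLE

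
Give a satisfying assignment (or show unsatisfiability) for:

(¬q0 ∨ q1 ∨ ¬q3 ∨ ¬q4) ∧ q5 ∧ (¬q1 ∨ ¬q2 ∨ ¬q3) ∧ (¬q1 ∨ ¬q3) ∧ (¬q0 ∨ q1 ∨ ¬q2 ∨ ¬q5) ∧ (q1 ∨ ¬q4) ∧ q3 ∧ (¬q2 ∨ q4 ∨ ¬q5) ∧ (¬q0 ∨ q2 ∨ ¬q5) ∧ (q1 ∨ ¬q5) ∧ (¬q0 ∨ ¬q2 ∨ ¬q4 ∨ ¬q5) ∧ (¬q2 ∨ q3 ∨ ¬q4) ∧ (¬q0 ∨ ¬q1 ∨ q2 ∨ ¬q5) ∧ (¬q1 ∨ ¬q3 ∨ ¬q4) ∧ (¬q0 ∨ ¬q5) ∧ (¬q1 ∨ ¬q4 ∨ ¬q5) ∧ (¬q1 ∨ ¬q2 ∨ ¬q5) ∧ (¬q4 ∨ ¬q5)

No satisfying assignment exists.

Case q3 = True:
  (q5) forces q5 = True.
  (¬q1 ∨ ¬q3) forces q1 = False.
  Clause (q1 ∨ ¬q5) is falsified — contradiction.
Case q3 = False:
  Clause (q3) is falsified — contradiction.
Both cases fail, so the formula is unsatisfiable.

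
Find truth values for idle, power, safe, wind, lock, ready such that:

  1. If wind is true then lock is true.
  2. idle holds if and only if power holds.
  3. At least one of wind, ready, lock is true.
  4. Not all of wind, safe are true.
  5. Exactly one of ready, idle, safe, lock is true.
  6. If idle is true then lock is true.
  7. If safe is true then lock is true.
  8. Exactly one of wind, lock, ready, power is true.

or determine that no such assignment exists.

idle: False, power: False, safe: False, wind: False, lock: True, ready: False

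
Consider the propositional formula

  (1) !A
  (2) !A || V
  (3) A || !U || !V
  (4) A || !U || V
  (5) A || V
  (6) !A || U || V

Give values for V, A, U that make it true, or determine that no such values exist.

Unit clause (!A) forces A = False.
In (A || V) only V is left, so V = True.
In (A || !U || !V) only !U is left, so U = False.
Check each clause:
  (!A): !A holds.
  (!A || V): !A holds.
  (A || !U || !V): !U holds.
  (A || !U || V): !U holds.
  (A || V): V holds.
  (!A || U || V): !A holds.
All clauses satisfied.

V=T, A=F, U=F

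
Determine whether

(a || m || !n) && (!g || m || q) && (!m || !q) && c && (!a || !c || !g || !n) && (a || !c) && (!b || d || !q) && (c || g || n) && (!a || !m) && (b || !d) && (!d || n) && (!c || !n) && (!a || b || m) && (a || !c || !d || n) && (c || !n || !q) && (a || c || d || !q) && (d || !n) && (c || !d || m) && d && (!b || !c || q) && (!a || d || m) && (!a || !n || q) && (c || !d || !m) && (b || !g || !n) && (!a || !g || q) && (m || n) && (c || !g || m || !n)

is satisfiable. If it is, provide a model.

Unsatisfiable

Case c = True:
  (a || !c) forces a = True.
  (!a || !m) forces m = False.
  (!c || !n) forces n = False.
  Clause (m || n) is falsified — contradiction.
Case c = False:
  Clause (c) is falsified — contradiction.
Both cases fail, so the formula is unsatisfiable.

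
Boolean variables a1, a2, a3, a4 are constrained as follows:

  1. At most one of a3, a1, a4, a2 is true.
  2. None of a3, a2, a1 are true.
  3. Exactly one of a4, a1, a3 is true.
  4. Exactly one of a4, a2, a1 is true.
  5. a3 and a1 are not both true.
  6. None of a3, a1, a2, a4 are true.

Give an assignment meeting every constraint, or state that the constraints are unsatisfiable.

Case a4 = True:
  Constraint (6) is violated (a4=T) — contradiction.
Case a4 = False:
  (2) forces a3 = False.
  (2) forces a2 = False.
  (2) forces a1 = False.
  Constraint (3) is violated (a4=F, a1=F, a3=F) — contradiction.
Both cases fail — unsatisfiable.

No satisfying assignment exists.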